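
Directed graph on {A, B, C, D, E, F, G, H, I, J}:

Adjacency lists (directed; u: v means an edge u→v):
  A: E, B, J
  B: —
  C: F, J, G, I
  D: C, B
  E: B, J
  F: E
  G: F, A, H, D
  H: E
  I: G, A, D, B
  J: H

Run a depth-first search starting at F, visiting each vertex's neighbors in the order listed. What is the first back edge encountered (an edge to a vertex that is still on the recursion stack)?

H→E

DFS from F (visiting each vertex's neighbors in the order listed); mark gray on enter, black on exit:
F gray
  E gray
    B gray
    B black
    J gray
      H gray
        H→E: E is gray → back edge
First back edge: H → E.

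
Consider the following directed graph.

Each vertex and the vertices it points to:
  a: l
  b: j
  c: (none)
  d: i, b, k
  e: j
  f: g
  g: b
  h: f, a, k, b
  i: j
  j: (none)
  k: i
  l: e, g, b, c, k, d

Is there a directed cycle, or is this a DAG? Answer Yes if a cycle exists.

DFS with white/gray/black marking, starting from f:
f gray
  g gray
    b gray
      j gray
      j black
    b black
  g black
f black
a gray
  l gray
    e gray
      e→j: j black — skip
    e black
    l→g: g black — skip
    l→b: b black — skip
    c gray
    c black
    k gray
      i gray
        i→j: j black — skip
      i black
    k black
    d gray
      d→i: i black — skip
      d→b: b black — skip
      d→k: k black — skip
    d black
  l black
a black
h gray
  h→f: f black — skip
  h→a: a black — skip
  h→k: k black — skip
  h→b: b black — skip
h black
Every edge goes to a white or black vertex — no back edge, so the graph is acyclic.

No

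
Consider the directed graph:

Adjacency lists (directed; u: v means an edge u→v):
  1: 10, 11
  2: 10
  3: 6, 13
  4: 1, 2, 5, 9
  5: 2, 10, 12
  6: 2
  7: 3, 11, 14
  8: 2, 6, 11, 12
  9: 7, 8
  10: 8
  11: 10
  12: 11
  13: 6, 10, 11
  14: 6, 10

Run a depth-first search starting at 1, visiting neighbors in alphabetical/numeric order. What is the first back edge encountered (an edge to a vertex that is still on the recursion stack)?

DFS from 1 (visiting neighbors in alphabetical/numeric order); mark gray on enter, black on exit:
1 gray
  10 gray
    8 gray
      2 gray
        2→10: 10 is gray → back edge
First back edge: 2 → 10.

2->10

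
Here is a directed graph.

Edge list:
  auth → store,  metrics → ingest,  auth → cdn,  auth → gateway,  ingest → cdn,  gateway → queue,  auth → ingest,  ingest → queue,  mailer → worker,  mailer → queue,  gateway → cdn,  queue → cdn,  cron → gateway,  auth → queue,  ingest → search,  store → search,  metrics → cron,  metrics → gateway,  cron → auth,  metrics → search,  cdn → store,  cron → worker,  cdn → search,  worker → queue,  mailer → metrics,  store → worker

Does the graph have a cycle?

DFS with white/gray/black marking, starting from worker:
worker gray
  queue gray
    cdn gray
      search gray
      search black
      store gray
        store→worker: worker is gray → back edge
Back edge found, so a cycle exists: worker → queue → cdn → store → worker.

Yes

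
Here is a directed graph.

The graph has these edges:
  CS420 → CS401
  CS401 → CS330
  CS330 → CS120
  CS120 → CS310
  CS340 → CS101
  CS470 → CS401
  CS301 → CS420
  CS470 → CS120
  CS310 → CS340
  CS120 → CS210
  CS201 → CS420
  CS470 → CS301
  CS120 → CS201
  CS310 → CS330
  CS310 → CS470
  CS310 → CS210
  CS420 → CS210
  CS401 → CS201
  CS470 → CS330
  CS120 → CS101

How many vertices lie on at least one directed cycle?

A vertex is on a directed cycle iff it belongs to a strongly connected component of size ≥ 2 (or has a self-loop).
The vertices on cycles are {CS120, CS201, CS301, CS310, CS330, CS401, CS420, CS470} — 8 in total.

8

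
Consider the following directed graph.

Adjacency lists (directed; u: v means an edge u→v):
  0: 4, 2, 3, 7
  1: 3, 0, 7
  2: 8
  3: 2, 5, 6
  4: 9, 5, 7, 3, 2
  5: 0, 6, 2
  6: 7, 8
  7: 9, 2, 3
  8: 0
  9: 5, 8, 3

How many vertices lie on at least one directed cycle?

9

A vertex is on a directed cycle iff it belongs to a strongly connected component of size ≥ 2 (or has a self-loop).
The vertices on cycles are {0, 2, 3, 4, 5, 6, 7, 8, 9} — 9 in total.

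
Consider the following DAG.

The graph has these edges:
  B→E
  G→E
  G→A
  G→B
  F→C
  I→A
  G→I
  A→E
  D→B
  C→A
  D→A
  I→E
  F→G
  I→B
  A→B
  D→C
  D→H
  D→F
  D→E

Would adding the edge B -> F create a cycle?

Yes

Adding B→F creates a cycle iff F can already reach B.
Path from F: F → G → B.
So F → … → B → F is a cycle.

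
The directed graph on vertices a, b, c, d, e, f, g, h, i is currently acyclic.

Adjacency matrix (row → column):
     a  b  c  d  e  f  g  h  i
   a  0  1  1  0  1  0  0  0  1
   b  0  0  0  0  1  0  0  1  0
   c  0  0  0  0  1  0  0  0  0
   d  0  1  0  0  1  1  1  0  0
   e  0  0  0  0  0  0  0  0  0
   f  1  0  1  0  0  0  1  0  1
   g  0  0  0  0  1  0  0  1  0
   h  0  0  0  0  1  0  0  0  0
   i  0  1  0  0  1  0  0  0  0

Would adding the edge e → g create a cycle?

Adding e→g creates a cycle iff g can already reach e.
Path from g: g → e.
So g → … → e → g is a cycle.

Yes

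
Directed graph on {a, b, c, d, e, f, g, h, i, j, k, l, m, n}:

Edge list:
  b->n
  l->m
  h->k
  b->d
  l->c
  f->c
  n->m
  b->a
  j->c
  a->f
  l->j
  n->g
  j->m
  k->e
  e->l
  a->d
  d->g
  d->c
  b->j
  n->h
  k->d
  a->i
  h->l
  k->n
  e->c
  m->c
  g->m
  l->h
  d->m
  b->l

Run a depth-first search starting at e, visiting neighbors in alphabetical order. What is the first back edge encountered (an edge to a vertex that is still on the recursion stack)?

k->e

DFS from e (visiting neighbors in alphabetical order); mark gray on enter, black on exit:
e gray
  c gray
  c black
  l gray
    l→c: c black — skip
    h gray
      k gray
        d gray
          d→c: c black — skip
          g gray
            m gray
              m→c: c black — skip
            m black
          g black
          d→m: m black — skip
        d black
        k→e: e is gray → back edge
First back edge: k → e.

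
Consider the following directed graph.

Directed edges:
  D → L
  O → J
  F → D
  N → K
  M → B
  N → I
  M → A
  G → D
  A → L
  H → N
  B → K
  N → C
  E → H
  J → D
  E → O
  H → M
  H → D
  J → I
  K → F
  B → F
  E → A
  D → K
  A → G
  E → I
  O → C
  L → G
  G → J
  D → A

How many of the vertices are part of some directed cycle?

7

A vertex is on a directed cycle iff it belongs to a strongly connected component of size ≥ 2 (or has a self-loop).
The vertices on cycles are {A, D, F, G, J, K, L} — 7 in total.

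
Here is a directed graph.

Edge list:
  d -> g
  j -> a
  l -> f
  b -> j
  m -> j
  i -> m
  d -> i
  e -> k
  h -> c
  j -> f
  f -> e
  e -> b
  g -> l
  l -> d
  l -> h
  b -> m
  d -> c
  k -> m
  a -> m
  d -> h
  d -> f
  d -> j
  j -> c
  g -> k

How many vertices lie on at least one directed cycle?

A vertex is on a directed cycle iff it belongs to a strongly connected component of size ≥ 2 (or has a self-loop).
The vertices on cycles are {a, b, d, e, f, g, j, k, l, m} — 10 in total.

10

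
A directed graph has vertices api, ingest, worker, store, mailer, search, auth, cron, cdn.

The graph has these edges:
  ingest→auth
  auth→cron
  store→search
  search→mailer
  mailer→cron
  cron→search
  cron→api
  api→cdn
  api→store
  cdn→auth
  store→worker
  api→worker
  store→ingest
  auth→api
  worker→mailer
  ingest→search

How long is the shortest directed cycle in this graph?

3

For each vertex v, BFS finds the shortest path from v back to v.
The shortest such closed walk is api → cdn → auth → api, length 3.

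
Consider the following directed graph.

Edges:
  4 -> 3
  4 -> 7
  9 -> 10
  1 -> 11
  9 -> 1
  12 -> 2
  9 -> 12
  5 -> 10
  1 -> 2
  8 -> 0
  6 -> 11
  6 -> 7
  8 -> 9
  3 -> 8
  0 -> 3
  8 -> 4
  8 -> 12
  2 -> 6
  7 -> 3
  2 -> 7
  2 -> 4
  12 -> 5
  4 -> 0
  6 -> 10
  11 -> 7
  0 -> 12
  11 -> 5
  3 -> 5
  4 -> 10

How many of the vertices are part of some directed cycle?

11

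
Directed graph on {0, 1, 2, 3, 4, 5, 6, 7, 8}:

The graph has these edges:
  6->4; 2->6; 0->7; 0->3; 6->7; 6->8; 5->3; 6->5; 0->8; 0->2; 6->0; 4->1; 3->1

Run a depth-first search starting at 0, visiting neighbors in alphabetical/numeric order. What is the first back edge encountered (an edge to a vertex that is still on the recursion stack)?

DFS from 0 (visiting neighbors in alphabetical/numeric order); mark gray on enter, black on exit:
0 gray
  2 gray
    6 gray
      6→0: 0 is gray → back edge
First back edge: 6 → 0.

6→0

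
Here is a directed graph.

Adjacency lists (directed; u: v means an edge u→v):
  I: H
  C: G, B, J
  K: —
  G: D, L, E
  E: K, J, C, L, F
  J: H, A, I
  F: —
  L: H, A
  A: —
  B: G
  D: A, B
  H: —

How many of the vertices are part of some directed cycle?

5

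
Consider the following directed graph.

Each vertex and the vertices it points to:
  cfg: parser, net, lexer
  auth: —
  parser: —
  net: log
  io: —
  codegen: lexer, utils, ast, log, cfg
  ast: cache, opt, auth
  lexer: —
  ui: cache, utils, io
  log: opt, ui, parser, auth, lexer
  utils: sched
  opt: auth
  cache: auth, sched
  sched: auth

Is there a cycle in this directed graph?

DFS with white/gray/black marking, starting from lexer:
lexer gray
lexer black
cfg gray
  parser gray
  parser black
  net gray
    log gray
      opt gray
        auth gray
        auth black
      opt black
      ui gray
        cache gray
          cache→auth: auth black — skip
          sched gray
            sched→auth: auth black — skip
          sched black
        cache black
        utils gray
          utils→sched: sched black — skip
        utils black
        io gray
        io black
      ui black
      log→parser: parser black — skip
      log→auth: auth black — skip
      log→lexer: lexer black — skip
    log black
  net black
  cfg→lexer: lexer black — skip
cfg black
codegen gray
  codegen→lexer: lexer black — skip
  codegen→utils: utils black — skip
  ast gray
    ast→cache: cache black — skip
    ast→opt: opt black — skip
    ast→auth: auth black — skip
  ast black
  codegen→log: log black — skip
  codegen→cfg: cfg black — skip
codegen black
Every edge goes to a white or black vertex — no back edge, so the graph is acyclic.

No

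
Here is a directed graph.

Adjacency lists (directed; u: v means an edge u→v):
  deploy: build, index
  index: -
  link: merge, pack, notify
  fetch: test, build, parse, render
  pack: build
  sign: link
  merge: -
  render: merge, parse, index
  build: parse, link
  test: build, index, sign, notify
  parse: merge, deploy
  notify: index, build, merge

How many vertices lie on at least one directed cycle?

6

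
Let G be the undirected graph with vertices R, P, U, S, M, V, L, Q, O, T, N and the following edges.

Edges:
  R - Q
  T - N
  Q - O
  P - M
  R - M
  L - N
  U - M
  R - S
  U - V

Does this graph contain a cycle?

No

DFS, tracking each vertex's parent; an edge to a visited non-parent vertex closes a cycle.
Start from T:
visit T (parent –)
  visit N (parent T)
    N–T: parent, skip
    visit L (parent N)
      L–N: parent, skip
visit R (parent –)
  visit S (parent R)
    S–R: parent, skip
  visit Q (parent R)
    Q–R: parent, skip
    visit O (parent Q)
      O–Q: parent, skip
  visit M (parent R)
    visit P (parent M)
      P–M: parent, skip
    M–R: parent, skip
    visit U (parent M)
      U–M: parent, skip
      visit V (parent U)
        V–U: parent, skip
No non-parent visited neighbor found — the graph is a forest.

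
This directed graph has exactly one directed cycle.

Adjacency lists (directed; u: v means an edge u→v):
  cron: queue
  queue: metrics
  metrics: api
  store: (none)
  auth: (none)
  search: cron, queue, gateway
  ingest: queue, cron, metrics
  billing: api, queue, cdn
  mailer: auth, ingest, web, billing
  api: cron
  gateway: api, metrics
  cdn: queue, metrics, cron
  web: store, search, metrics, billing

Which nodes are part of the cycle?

DFS with gray/black marking from cron:
cron gray
  queue gray
    metrics gray
      api gray
        api→cron: cron is gray → back edge
Back edge closes the cycle cron → queue → metrics → api → cron; its vertices are {api, cron, queue, metrics}.

api, cron, queue, metrics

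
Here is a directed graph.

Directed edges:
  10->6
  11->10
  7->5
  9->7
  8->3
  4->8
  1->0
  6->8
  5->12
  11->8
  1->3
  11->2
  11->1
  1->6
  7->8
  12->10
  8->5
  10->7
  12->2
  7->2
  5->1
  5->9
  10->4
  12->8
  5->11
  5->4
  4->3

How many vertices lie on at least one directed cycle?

10

A vertex is on a directed cycle iff it belongs to a strongly connected component of size ≥ 2 (or has a self-loop).
The vertices on cycles are {1, 4, 5, 6, 7, 8, 9, 10, 11, 12} — 10 in total.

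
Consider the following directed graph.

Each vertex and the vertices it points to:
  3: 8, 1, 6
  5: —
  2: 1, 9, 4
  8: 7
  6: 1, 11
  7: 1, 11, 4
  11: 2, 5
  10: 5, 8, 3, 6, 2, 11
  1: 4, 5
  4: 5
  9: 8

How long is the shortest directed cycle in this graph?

For each vertex v, BFS finds the shortest path from v back to v.
The shortest such closed walk is 2 → 9 → 8 → 7 → 11 → 2, length 5.

5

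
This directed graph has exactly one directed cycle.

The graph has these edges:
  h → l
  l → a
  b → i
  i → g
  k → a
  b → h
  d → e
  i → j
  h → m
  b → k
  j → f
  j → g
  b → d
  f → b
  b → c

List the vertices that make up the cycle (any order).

DFS with gray/black marking from b:
b gray
  h gray
    m gray
    m black
    l gray
      a gray
      a black
    l black
  h black
  i gray
    g gray
    g black
    j gray
      j→g: g black — skip
      f gray
        f→b: b is gray → back edge
Back edge closes the cycle b → i → j → f → b; its vertices are {b, f, i, j}.

b, f, i, j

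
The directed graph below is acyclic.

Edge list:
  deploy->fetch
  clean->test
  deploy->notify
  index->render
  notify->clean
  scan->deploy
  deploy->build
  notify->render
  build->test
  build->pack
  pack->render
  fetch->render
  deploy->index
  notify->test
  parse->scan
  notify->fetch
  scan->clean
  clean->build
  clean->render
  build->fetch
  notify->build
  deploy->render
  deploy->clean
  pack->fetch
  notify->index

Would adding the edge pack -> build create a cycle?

Yes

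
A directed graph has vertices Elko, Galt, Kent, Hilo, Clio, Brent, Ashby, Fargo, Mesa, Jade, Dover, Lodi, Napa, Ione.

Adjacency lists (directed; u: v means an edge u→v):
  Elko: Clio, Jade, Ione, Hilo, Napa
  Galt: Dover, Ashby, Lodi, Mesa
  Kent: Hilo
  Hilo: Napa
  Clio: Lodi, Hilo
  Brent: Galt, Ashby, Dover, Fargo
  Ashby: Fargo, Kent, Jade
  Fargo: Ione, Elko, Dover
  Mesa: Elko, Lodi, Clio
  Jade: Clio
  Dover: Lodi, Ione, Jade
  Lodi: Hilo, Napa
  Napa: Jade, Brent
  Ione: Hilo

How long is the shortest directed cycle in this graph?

4

For each vertex v, BFS finds the shortest path from v back to v.
The shortest such closed walk is Brent → Dover → Lodi → Napa → Brent, length 4.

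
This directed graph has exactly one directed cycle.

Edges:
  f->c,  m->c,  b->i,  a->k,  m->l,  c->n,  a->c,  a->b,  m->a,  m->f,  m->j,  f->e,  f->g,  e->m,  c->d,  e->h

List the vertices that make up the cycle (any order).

DFS with gray/black marking from m:
m gray
  c gray
    d gray
    d black
    n gray
    n black
  c black
  a gray
    b gray
      i gray
      i black
    b black
    k gray
    k black
    a→c: c black — skip
  a black
  l gray
  l black
  j gray
  j black
  f gray
    g gray
    g black
    f→c: c black — skip
    e gray
      e→m: m is gray → back edge
Back edge closes the cycle m → f → e → m; its vertices are {e, f, m}.

e, f, m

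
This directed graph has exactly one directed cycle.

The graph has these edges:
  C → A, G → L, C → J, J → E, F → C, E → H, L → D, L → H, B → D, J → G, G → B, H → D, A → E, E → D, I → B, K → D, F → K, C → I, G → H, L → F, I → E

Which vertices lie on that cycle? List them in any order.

DFS with gray/black marking from F:
F gray
  C gray
    A gray
      E gray
        D gray
        D black
        H gray
          H→D: D black — skip
        H black
      E black
    A black
    J gray
      G gray
        L gray
          L→H: H black — skip
          L→D: D black — skip
          L→F: F is gray → back edge
Back edge closes the cycle F → C → J → G → L → F; its vertices are {C, F, G, J, L}.

C, F, G, J, L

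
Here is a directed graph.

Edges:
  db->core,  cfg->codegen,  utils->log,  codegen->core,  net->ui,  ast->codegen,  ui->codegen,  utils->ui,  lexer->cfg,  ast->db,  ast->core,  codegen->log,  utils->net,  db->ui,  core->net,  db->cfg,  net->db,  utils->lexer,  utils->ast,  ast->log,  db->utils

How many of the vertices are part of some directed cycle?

9

A vertex is on a directed cycle iff it belongs to a strongly connected component of size ≥ 2 (or has a self-loop).
The vertices on cycles are {db, ui, ast, cfg, net, core, lexer, utils, codegen} — 9 in total.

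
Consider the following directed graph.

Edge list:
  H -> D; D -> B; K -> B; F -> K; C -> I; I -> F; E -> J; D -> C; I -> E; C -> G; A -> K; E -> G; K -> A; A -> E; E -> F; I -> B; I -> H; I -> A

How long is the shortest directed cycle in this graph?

For each vertex v, BFS finds the shortest path from v back to v.
The shortest such closed walk is A → K → A, length 2.

2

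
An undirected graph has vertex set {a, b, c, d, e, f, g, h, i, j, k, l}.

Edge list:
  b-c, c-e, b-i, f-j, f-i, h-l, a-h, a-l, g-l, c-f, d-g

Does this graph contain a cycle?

Yes

DFS, tracking each vertex's parent; an edge to a visited non-parent vertex closes a cycle.
Start from l:
visit l (parent –)
  visit h (parent l)
    visit a (parent h)
      a–l: l visited and ≠ parent → cycle
Cycle: l – h – a – l.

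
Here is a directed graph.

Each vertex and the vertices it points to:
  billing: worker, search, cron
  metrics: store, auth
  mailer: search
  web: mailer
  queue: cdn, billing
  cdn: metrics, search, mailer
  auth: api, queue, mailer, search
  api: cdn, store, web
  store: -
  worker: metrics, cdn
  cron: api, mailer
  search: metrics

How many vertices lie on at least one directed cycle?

A vertex is on a directed cycle iff it belongs to a strongly connected component of size ≥ 2 (or has a self-loop).
The vertices on cycles are {api, cdn, web, auth, cron, queue, mailer, search, worker, billing, metrics} — 11 in total.

11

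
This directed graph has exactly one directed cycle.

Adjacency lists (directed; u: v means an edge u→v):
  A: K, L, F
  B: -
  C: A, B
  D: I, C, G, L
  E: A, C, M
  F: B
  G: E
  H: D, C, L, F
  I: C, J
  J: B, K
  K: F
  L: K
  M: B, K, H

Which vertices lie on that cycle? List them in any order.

D, E, G, H, M

DFS with gray/black marking from D:
D gray
  I gray
    C gray
      A gray
        K gray
          F gray
            B gray
            B black
          F black
        K black
        L gray
          L→K: K black — skip
        L black
        A→F: F black — skip
      A black
      C→B: B black — skip
    C black
    J gray
      J→B: B black — skip
      J→K: K black — skip
    J black
  I black
  D→C: C black — skip
  G gray
    E gray
      E→A: A black — skip
      E→C: C black — skip
      M gray
        M→B: B black — skip
        M→K: K black — skip
        H gray
          H→D: D is gray → back edge
Back edge closes the cycle D → G → E → M → H → D; its vertices are {D, E, G, H, M}.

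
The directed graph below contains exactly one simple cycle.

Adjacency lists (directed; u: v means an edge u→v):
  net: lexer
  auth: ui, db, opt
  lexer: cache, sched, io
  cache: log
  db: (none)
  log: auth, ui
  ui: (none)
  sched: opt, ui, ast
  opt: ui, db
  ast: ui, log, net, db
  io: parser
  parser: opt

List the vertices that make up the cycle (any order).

ast, net, lexer, sched

DFS with gray/black marking from ast:
ast gray
  ui gray
  ui black
  log gray
    auth gray
      auth→ui: ui black — skip
      db gray
      db black
      opt gray
        opt→ui: ui black — skip
        opt→db: db black — skip
      opt black
    auth black
    log→ui: ui black — skip
  log black
  net gray
    lexer gray
      cache gray
        cache→log: log black — skip
      cache black
      sched gray
        sched→opt: opt black — skip
        sched→ui: ui black — skip
        sched→ast: ast is gray → back edge
Back edge closes the cycle ast → net → lexer → sched → ast; its vertices are {ast, net, lexer, sched}.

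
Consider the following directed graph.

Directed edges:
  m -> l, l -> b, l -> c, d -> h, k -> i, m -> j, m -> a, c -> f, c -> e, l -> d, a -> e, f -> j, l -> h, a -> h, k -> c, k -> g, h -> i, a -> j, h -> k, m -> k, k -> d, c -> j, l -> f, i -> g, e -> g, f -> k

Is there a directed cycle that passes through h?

h is on a cycle iff h can reach itself via ≥1 edge.
h → k → d → h — yes.

Yes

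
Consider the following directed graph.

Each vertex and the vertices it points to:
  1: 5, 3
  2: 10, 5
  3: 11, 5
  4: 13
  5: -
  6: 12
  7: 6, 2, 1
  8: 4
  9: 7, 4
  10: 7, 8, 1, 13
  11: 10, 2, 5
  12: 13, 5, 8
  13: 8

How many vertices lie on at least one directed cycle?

9

A vertex is on a directed cycle iff it belongs to a strongly connected component of size ≥ 2 (or has a self-loop).
The vertices on cycles are {1, 2, 3, 4, 7, 8, 10, 11, 13} — 9 in total.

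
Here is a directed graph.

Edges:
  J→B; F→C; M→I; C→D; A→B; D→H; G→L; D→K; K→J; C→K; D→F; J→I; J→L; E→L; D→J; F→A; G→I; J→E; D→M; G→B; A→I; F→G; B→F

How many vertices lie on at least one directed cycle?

8

A vertex is on a directed cycle iff it belongs to a strongly connected component of size ≥ 2 (or has a self-loop).
The vertices on cycles are {A, B, C, D, F, G, J, K} — 8 in total.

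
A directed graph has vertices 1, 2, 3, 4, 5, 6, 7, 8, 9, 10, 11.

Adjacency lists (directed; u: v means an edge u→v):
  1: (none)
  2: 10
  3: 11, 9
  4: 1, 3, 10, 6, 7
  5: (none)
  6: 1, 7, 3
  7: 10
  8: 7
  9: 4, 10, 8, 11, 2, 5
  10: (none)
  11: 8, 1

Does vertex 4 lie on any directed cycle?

4 is on a cycle iff 4 can reach itself via ≥1 edge.
4 → 3 → 9 → 4 — yes.

Yes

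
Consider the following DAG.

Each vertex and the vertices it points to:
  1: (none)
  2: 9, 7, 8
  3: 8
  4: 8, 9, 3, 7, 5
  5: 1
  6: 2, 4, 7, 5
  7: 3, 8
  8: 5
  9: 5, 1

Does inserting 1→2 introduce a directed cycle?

Adding 1→2 creates a cycle iff 2 can already reach 1.
Path from 2: 2 → 9 → 1.
So 2 → … → 1 → 2 is a cycle.

Yes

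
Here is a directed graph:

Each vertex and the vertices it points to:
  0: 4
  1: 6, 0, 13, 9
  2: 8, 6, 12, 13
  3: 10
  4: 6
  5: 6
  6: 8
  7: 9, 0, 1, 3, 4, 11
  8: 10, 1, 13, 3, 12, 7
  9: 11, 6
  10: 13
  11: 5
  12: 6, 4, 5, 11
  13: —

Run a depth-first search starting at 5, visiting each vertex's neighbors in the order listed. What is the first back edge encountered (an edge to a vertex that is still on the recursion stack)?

1→6

DFS from 5 (visiting each vertex's neighbors in the order listed); mark gray on enter, black on exit:
5 gray
  6 gray
    8 gray
      10 gray
        13 gray
        13 black
      10 black
      1 gray
        1→6: 6 is gray → back edge
First back edge: 1 → 6.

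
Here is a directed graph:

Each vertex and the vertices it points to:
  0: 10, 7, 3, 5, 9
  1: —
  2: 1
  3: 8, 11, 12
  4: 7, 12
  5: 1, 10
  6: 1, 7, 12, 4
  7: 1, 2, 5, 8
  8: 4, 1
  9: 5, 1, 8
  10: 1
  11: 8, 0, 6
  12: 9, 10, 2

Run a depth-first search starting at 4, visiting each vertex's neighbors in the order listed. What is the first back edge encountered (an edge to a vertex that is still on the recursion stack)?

8->4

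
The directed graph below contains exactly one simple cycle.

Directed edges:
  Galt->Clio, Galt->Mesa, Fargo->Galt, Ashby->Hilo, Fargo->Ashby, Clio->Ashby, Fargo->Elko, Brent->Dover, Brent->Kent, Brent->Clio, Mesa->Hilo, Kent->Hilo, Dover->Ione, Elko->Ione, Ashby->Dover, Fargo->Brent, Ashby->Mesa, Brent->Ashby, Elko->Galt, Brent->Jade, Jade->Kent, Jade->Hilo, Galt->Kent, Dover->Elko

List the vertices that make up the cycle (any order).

DFS with gray/black marking from Galt:
Galt gray
  Clio gray
    Ashby gray
      Hilo gray
      Hilo black
      Dover gray
        Elko gray
          Ione gray
          Ione black
          Elko→Galt: Galt is gray → back edge
Back edge closes the cycle Galt → Clio → Ashby → Dover → Elko → Galt; its vertices are {Clio, Elko, Galt, Ashby, Dover}.

Clio, Elko, Galt, Ashby, Dover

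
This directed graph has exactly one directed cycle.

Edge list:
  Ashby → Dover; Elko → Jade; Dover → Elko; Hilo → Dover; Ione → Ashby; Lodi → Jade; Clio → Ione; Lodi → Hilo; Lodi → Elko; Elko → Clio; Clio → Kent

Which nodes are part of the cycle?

DFS with gray/black marking from Elko:
Elko gray
  Jade gray
  Jade black
  Clio gray
    Kent gray
    Kent black
    Ione gray
      Ashby gray
        Dover gray
          Dover→Elko: Elko is gray → back edge
Back edge closes the cycle Elko → Clio → Ione → Ashby → Dover → Elko; its vertices are {Clio, Elko, Ione, Ashby, Dover}.

Clio, Elko, Ione, Ashby, Dover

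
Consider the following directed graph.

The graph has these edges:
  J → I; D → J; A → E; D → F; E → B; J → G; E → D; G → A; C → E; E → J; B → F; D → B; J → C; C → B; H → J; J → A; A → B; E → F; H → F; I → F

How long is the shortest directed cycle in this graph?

For each vertex v, BFS finds the shortest path from v back to v.
The shortest such closed walk is J → A → E → J, length 3.

3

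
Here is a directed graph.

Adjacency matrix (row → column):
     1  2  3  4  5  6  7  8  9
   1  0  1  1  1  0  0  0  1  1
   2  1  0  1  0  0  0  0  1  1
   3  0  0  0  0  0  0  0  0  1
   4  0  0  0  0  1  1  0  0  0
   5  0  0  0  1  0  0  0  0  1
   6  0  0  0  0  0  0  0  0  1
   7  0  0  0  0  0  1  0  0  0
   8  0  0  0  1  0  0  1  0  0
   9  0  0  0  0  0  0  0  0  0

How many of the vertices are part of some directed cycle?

A vertex is on a directed cycle iff it belongs to a strongly connected component of size ≥ 2 (or has a self-loop).
The vertices on cycles are {1, 2, 4, 5} — 4 in total.

4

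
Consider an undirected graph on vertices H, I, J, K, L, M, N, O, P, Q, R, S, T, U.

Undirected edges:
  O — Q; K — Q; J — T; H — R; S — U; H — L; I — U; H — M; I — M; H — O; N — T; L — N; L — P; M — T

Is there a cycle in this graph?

DFS, tracking each vertex's parent; an edge to a visited non-parent vertex closes a cycle.
Start from R:
visit R (parent –)
  visit H (parent R)
    H–R: parent, skip
    visit M (parent H)
      visit I (parent M)
        I–M: parent, skip
        visit U (parent I)
          visit S (parent U)
            S–U: parent, skip
          U–I: parent, skip
      visit T (parent M)
        visit J (parent T)
          J–T: parent, skip
        T–M: parent, skip
        visit N (parent T)
          N–T: parent, skip
          visit L (parent N)
            L–N: parent, skip
            visit P (parent L)
              P–L: parent, skip
            L–H: H visited and ≠ parent → cycle
Cycle: H – M – T – N – L – H.

Yes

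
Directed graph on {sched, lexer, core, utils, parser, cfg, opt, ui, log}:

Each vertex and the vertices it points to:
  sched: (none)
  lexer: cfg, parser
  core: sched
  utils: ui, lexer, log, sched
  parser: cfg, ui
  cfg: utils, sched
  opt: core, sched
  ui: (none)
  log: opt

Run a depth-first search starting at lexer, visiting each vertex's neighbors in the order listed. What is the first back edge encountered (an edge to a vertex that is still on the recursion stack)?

DFS from lexer (visiting each vertex's neighbors in the order listed); mark gray on enter, black on exit:
lexer gray
  cfg gray
    utils gray
      ui gray
      ui black
      utils→lexer: lexer is gray → back edge
First back edge: utils → lexer.

utils→lexer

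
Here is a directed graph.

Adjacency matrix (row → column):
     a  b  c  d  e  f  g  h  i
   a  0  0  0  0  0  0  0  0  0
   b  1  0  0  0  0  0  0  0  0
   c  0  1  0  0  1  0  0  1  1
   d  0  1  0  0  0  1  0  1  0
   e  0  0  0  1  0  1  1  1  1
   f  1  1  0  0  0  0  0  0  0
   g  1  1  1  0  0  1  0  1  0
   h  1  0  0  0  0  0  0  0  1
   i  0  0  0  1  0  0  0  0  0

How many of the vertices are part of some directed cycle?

A vertex is on a directed cycle iff it belongs to a strongly connected component of size ≥ 2 (or has a self-loop).
The vertices on cycles are {c, d, e, g, h, i} — 6 in total.

6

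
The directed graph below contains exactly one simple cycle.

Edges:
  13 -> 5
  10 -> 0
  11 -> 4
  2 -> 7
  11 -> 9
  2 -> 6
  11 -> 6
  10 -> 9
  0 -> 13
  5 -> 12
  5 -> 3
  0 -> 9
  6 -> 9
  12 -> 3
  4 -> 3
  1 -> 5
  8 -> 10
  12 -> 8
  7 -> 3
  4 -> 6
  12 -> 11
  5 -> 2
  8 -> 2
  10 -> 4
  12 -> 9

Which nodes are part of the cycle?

0, 5, 8, 10, 12, 13

DFS with gray/black marking from 5:
5 gray
  12 gray
    9 gray
    9 black
    8 gray
      10 gray
        4 gray
          6 gray
            6→9: 9 black — skip
          6 black
          3 gray
          3 black
        4 black
        0 gray
          0→9: 9 black — skip
          13 gray
            13→5: 5 is gray → back edge
Back edge closes the cycle 5 → 12 → 8 → 10 → 0 → 13 → 5; its vertices are {0, 5, 8, 10, 12, 13}.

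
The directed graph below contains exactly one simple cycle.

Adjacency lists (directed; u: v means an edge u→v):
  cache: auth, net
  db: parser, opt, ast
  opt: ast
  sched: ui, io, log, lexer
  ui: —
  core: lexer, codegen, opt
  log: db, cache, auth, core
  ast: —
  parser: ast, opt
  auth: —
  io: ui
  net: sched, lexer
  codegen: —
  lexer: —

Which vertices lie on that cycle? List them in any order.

log, net, cache, sched

DFS with gray/black marking from log:
log gray
  db gray
    parser gray
      ast gray
      ast black
      opt gray
        opt→ast: ast black — skip
      opt black
    parser black
    db→opt: opt black — skip
    db→ast: ast black — skip
  db black
  cache gray
    auth gray
    auth black
    net gray
      sched gray
        ui gray
        ui black
        io gray
          io→ui: ui black — skip
        io black
        sched→log: log is gray → back edge
Back edge closes the cycle log → cache → net → sched → log; its vertices are {log, net, cache, sched}.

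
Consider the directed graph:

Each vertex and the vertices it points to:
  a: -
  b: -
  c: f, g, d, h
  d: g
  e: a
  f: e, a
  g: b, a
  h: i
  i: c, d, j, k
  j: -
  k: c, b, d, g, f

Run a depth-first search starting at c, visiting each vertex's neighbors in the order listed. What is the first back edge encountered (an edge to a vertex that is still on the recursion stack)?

i->c

DFS from c (visiting each vertex's neighbors in the order listed); mark gray on enter, black on exit:
c gray
  f gray
    e gray
      a gray
      a black
    e black
    f→a: a black — skip
  f black
  g gray
    b gray
    b black
    g→a: a black — skip
  g black
  d gray
    d→g: g black — skip
  d black
  h gray
    i gray
      i→c: c is gray → back edge
First back edge: i → c.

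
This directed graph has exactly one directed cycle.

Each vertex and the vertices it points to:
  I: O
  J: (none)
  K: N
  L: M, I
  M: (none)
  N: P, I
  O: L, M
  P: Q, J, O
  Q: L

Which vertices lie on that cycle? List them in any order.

DFS with gray/black marking from O:
O gray
  L gray
    M gray
    M black
    I gray
      I→O: O is gray → back edge
Back edge closes the cycle O → L → I → O; its vertices are {I, L, O}.

I, L, O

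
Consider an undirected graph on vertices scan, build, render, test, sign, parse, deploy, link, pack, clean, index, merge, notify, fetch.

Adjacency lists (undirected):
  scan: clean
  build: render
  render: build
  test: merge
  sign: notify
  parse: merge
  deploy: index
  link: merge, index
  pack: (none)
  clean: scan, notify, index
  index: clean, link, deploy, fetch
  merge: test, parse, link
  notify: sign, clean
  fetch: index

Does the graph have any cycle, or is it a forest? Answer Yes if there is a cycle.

No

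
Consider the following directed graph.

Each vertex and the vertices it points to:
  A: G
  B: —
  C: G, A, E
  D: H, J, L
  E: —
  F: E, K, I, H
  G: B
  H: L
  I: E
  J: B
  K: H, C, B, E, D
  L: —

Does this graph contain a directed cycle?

DFS with white/gray/black marking, starting from L:
L gray
L black
A gray
  G gray
    B gray
    B black
  G black
A black
C gray
  C→G: G black — skip
  C→A: A black — skip
  E gray
  E black
C black
D gray
  H gray
    H→L: L black — skip
  H black
  J gray
    J→B: B black — skip
  J black
  D→L: L black — skip
D black
F gray
  F→E: E black — skip
  K gray
    K→H: H black — skip
    K→C: C black — skip
    K→B: B black — skip
    K→E: E black — skip
    K→D: D black — skip
  K black
  I gray
    I→E: E black — skip
  I black
  F→H: H black — skip
F black
Every edge goes to a white or black vertex — no back edge, so the graph is acyclic.

No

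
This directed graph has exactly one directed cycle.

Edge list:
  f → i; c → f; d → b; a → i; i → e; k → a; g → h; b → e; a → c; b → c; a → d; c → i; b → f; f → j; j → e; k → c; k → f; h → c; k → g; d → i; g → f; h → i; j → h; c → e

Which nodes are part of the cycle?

DFS with gray/black marking from c:
c gray
  e gray
  e black
  f gray
    j gray
      j→e: e black — skip
      h gray
        h→c: c is gray → back edge
Back edge closes the cycle c → f → j → h → c; its vertices are {c, f, h, j}.

c, f, h, j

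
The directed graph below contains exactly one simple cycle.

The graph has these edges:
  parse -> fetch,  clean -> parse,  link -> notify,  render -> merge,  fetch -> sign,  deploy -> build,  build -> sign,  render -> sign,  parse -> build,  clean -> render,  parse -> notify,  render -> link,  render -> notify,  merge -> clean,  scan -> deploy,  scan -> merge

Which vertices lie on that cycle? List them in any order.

DFS with gray/black marking from merge:
merge gray
  clean gray
    parse gray
      notify gray
      notify black
      build gray
        sign gray
        sign black
      build black
      fetch gray
        fetch→sign: sign black — skip
      fetch black
    parse black
    render gray
      render→sign: sign black — skip
      render→merge: merge is gray → back edge
Back edge closes the cycle merge → clean → render → merge; its vertices are {clean, merge, render}.

clean, merge, render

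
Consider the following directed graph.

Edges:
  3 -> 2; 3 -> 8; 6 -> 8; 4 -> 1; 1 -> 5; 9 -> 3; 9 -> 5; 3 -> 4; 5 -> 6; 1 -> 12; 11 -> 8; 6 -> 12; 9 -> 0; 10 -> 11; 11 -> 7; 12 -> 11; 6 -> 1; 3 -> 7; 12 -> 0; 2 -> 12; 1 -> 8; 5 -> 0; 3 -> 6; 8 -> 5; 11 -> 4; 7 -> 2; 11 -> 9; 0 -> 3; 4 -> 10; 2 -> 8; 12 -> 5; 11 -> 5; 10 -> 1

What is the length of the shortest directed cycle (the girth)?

3

For each vertex v, BFS finds the shortest path from v back to v.
The shortest such closed walk is 11 → 4 → 10 → 11, length 3.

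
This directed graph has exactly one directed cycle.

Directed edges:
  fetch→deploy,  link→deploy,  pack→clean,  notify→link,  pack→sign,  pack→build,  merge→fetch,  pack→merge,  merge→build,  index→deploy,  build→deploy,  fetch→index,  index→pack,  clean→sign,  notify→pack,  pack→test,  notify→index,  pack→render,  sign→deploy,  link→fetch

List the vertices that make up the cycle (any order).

pack, fetch, index, merge

DFS with gray/black marking from pack:
pack gray
  test gray
  test black
  build gray
    deploy gray
    deploy black
  build black
  sign gray
    sign→deploy: deploy black — skip
  sign black
  render gray
  render black
  clean gray
    clean→sign: sign black — skip
  clean black
  merge gray
    fetch gray
      fetch→deploy: deploy black — skip
      index gray
        index→deploy: deploy black — skip
        index→pack: pack is gray → back edge
Back edge closes the cycle pack → merge → fetch → index → pack; its vertices are {pack, fetch, index, merge}.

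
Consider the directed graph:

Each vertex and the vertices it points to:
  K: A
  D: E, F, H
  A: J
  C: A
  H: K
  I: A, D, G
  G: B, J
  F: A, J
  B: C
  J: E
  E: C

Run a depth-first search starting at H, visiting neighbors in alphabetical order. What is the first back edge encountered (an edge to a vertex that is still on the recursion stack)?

C→A

DFS from H (visiting neighbors in alphabetical order); mark gray on enter, black on exit:
H gray
  K gray
    A gray
      J gray
        E gray
          C gray
            C→A: A is gray → back edge
First back edge: C → A.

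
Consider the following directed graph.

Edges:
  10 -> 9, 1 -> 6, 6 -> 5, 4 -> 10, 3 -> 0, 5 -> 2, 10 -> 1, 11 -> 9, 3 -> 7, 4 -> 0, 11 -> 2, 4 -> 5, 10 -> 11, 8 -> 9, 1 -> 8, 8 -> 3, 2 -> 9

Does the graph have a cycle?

DFS with white/gray/black marking, starting from 5:
5 gray
  2 gray
    9 gray
    9 black
  2 black
5 black
6 gray
  6→5: 5 black — skip
6 black
7 gray
7 black
4 gray
  10 gray
    10→9: 9 black — skip
    1 gray
      1→6: 6 black — skip
      8 gray
        3 gray
          0 gray
          0 black
          3→7: 7 black — skip
        3 black
        8→9: 9 black — skip
      8 black
    1 black
    11 gray
      11→2: 2 black — skip
      11→9: 9 black — skip
    11 black
  10 black
  4→5: 5 black — skip
  4→0: 0 black — skip
4 black
Every edge goes to a white or black vertex — no back edge, so the graph is acyclic.

No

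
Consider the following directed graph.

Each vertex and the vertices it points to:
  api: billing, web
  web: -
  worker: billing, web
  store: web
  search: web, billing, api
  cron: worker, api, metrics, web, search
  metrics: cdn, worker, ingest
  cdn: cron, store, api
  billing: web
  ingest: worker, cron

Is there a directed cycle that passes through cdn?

Yes

cdn is on a cycle iff cdn can reach itself via ≥1 edge.
cdn → cron → metrics → cdn — yes.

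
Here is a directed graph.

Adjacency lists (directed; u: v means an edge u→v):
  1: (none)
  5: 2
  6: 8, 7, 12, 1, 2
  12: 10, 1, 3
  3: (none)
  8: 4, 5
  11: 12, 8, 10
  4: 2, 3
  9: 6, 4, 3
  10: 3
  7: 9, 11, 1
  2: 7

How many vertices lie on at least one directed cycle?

8

A vertex is on a directed cycle iff it belongs to a strongly connected component of size ≥ 2 (or has a self-loop).
The vertices on cycles are {2, 4, 5, 6, 7, 8, 9, 11} — 8 in total.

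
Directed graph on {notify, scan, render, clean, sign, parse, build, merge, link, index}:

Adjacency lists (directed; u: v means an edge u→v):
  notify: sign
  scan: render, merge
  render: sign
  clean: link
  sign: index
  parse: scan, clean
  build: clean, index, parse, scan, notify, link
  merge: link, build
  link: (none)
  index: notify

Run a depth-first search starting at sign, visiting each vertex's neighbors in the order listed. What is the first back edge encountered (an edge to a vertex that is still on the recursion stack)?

DFS from sign (visiting each vertex's neighbors in the order listed); mark gray on enter, black on exit:
sign gray
  index gray
    notify gray
      notify→sign: sign is gray → back edge
First back edge: notify → sign.

notify->sign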